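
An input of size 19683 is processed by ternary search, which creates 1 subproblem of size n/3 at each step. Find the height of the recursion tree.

For divide and conquer with division factor 3:

Problem sizes at each level:
Level 0: 19683
Level 1: 6561
Level 2: 2187
Level 3: 729
Level 4: 243
Level 5: 81
Level 6: 27
Level 7: 9
Level 8: 3
Level 9: 1

The root is level 0 and the size-1 base case is level 9 (the tree spans levels 0 through 9, i.e. 10 levels counting the root), so the depth is the number of divisions: log_3(19683) = 9

The recursion tree depth is log_3(19683) = 9. At each level, the problem size is divided by 3, so it takes 9 divisions to reduce to a base case of size 1. The algorithm makes 1 recursive call at each level.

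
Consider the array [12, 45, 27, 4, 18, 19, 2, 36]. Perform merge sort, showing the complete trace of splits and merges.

Merge sort trace:

Split: [12, 45, 27, 4, 18, 19, 2, 36] -> [12, 45, 27, 4] and [18, 19, 2, 36]
  Split: [12, 45, 27, 4] -> [12, 45] and [27, 4]
    Split: [12, 45] -> [12] and [45]
    Merge: [12] + [45] -> [12, 45]
    Split: [27, 4] -> [27] and [4]
    Merge: [27] + [4] -> [4, 27]
  Merge: [12, 45] + [4, 27] -> [4, 12, 27, 45]
  Split: [18, 19, 2, 36] -> [18, 19] and [2, 36]
    Split: [18, 19] -> [18] and [19]
    Merge: [18] + [19] -> [18, 19]
    Split: [2, 36] -> [2] and [36]
    Merge: [2] + [36] -> [2, 36]
  Merge: [18, 19] + [2, 36] -> [2, 18, 19, 36]
Merge: [4, 12, 27, 45] + [2, 18, 19, 36] -> [2, 4, 12, 18, 19, 27, 36, 45]

Final sorted array: [2, 4, 12, 18, 19, 27, 36, 45]

The merge sort proceeds by recursively splitting the array and merging sorted halves.
After all merges, the sorted array is [2, 4, 12, 18, 19, 27, 36, 45].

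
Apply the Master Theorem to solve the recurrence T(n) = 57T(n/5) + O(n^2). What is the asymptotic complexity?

Master Theorem for T(n) = 57T(n/5) + O(n^2):

a = 57, b = 5, c = 2
log_b(a) = log_5(57) = 2.5121

Case 1: c = 2 < log_5(57) = 2.5121
T(n) = O(n^(log_5 57))

For T(n) = 57T(n/5) + O(n^2): log_5(57) = 2.5121. This is Case 1 of the Master Theorem (c < log_b(a), work dominated by leaves), giving O(n^(log_5 57)).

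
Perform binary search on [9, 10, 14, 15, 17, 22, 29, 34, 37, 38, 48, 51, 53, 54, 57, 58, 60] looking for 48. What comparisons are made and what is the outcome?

Binary search for 48 in [9, 10, 14, 15, 17, 22, 29, 34, 37, 38, 48, 51, 53, 54, 57, 58, 60]:

lo=0, hi=16, mid=8, arr[mid]=37 -> 37 < 48, search right half
lo=9, hi=16, mid=12, arr[mid]=53 -> 53 > 48, search left half
lo=9, hi=11, mid=10, arr[mid]=48 -> Found target at index 10!

Binary search finds 48 at index 10 after 3 comparisons. The search repeatedly halves the search space by comparing with the middle element.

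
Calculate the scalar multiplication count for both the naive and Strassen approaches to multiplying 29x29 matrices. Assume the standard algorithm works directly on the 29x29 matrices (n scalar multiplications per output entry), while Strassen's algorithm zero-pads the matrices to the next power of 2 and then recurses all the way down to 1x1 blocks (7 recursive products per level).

Matrix multiplication for 29x29 matrices:

Strassen's algorithm requires power-of-2 dimensions. Pad 29x29 to 32x32 (next power of 2).

Standard algorithm: 29^3 = 24389 multiplications
Strassen's algorithm: 7^(log2(32)) = 7^5 = 16807 multiplications
Savings: 24389 - 16807 = 7582 multiplications

Standard: 24389 multiplications (29^3). Strassen: 16807 multiplications (7^5, after padding to 32x32). Strassen reduces 8 recursive multiplications to 7 at each level.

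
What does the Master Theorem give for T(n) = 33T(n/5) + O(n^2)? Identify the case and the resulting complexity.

Master Theorem for T(n) = 33T(n/5) + O(n^2):

a = 33, b = 5, c = 2
log_b(a) = log_5(33) = 2.1725

Case 1: c = 2 < log_5(33) = 2.1725
T(n) = O(n^(log_5 33))

For T(n) = 33T(n/5) + O(n^2): log_5(33) = 2.1725. This is Case 1 of the Master Theorem (c < log_b(a), work dominated by leaves), giving O(n^(log_5 33)).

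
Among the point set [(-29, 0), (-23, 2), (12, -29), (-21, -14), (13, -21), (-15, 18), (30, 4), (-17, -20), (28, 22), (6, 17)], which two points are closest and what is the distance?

Computing all pairwise distances among 10 points:

d((-29, 0), (-23, 2)) = 6.3246 <-- minimum
d((-29, 0), (12, -29)) = 50.2195
d((-29, 0), (-21, -14)) = 16.1245
d((-29, 0), (13, -21)) = 46.9574
d((-29, 0), (-15, 18)) = 22.8035
d((-29, 0), (30, 4)) = 59.1354
d((-29, 0), (-17, -20)) = 23.3238
d((-29, 0), (28, 22)) = 61.0983
d((-29, 0), (6, 17)) = 38.9102
d((-23, 2), (12, -29)) = 46.7547
d((-23, 2), (-21, -14)) = 16.1245
d((-23, 2), (13, -21)) = 42.72
d((-23, 2), (-15, 18)) = 17.8885
d((-23, 2), (30, 4)) = 53.0377
d((-23, 2), (-17, -20)) = 22.8035
d((-23, 2), (28, 22)) = 54.7814
d((-23, 2), (6, 17)) = 32.6497
d((12, -29), (-21, -14)) = 36.2491
d((12, -29), (13, -21)) = 8.0623
d((12, -29), (-15, 18)) = 54.2033
d((12, -29), (30, 4)) = 37.5899
d((12, -29), (-17, -20)) = 30.3645
d((12, -29), (28, 22)) = 53.4509
d((12, -29), (6, 17)) = 46.3897
d((-21, -14), (13, -21)) = 34.7131
d((-21, -14), (-15, 18)) = 32.5576
d((-21, -14), (30, 4)) = 54.0833
d((-21, -14), (-17, -20)) = 7.2111
d((-21, -14), (28, 22)) = 60.803
d((-21, -14), (6, 17)) = 41.1096
d((13, -21), (-15, 18)) = 48.0104
d((13, -21), (30, 4)) = 30.2324
d((13, -21), (-17, -20)) = 30.0167
d((13, -21), (28, 22)) = 45.5412
d((13, -21), (6, 17)) = 38.6394
d((-15, 18), (30, 4)) = 47.1275
d((-15, 18), (-17, -20)) = 38.0526
d((-15, 18), (28, 22)) = 43.1856
d((-15, 18), (6, 17)) = 21.0238
d((30, 4), (-17, -20)) = 52.7731
d((30, 4), (28, 22)) = 18.1108
d((30, 4), (6, 17)) = 27.2947
d((-17, -20), (28, 22)) = 61.5549
d((-17, -20), (6, 17)) = 43.566
d((28, 22), (6, 17)) = 22.561

Closest pair: (-29, 0) and (-23, 2) with distance 6.3246

The closest pair is (-29, 0) and (-23, 2) with Euclidean distance 6.3246. For 10 points, brute-force pairwise comparison is shown above. For large n, the divide-and-conquer algorithm (sort by x, recurse on halves, check the dividing strip) achieves O(n log n).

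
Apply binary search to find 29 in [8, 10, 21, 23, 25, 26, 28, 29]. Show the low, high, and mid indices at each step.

Binary search for 29 in [8, 10, 21, 23, 25, 26, 28, 29]:

lo=0, hi=7, mid=3, arr[mid]=23 -> 23 < 29, search right half
lo=4, hi=7, mid=5, arr[mid]=26 -> 26 < 29, search right half
lo=6, hi=7, mid=6, arr[mid]=28 -> 28 < 29, search right half
lo=7, hi=7, mid=7, arr[mid]=29 -> Found target at index 7!

Binary search finds 29 at index 7 after 4 comparisons. The search repeatedly halves the search space by comparing with the middle element.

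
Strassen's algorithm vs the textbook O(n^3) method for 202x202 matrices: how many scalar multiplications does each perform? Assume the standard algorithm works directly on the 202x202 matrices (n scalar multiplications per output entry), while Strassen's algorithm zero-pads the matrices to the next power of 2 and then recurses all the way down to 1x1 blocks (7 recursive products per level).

Matrix multiplication for 202x202 matrices:

Strassen's algorithm requires power-of-2 dimensions. Pad 202x202 to 256x256 (next power of 2).

Standard algorithm: 202^3 = 8242408 multiplications
Strassen's algorithm: 7^(log2(256)) = 7^8 = 5764801 multiplications
Savings: 8242408 - 5764801 = 2477607 multiplications

Standard: 8242408 multiplications (202^3). Strassen: 5764801 multiplications (7^8, after padding to 256x256). Strassen reduces 8 recursive multiplications to 7 at each level.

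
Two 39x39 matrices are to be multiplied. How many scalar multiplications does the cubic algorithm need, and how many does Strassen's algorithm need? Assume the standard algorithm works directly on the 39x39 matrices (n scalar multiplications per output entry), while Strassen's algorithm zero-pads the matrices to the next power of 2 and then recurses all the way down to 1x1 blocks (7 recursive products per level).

Matrix multiplication for 39x39 matrices:

Strassen's algorithm requires power-of-2 dimensions. Pad 39x39 to 64x64 (next power of 2).

Standard algorithm: 39^3 = 59319 multiplications
Strassen's algorithm: 7^(log2(64)) = 7^6 = 117649 multiplications
Difference: 59319 - 117649 = -58330 (Strassen uses MORE here due to padding overhead — for small or just-over-power-of-2 n, padding can outweigh the per-level savings)

Standard: 59319 multiplications (39^3). Strassen: 117649 multiplications (7^6, after padding to 64x64). Strassen reduces 8 recursive multiplications to 7 at each level.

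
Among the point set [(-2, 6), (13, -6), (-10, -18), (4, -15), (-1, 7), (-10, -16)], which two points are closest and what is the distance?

Computing all pairwise distances among 6 points:

d((-2, 6), (13, -6)) = 19.2094
d((-2, 6), (-10, -18)) = 25.2982
d((-2, 6), (4, -15)) = 21.8403
d((-2, 6), (-1, 7)) = 1.4142 <-- minimum
d((-2, 6), (-10, -16)) = 23.4094
d((13, -6), (-10, -18)) = 25.9422
d((13, -6), (4, -15)) = 12.7279
d((13, -6), (-1, 7)) = 19.105
d((13, -6), (-10, -16)) = 25.0799
d((-10, -18), (4, -15)) = 14.3178
d((-10, -18), (-1, 7)) = 26.5707
d((-10, -18), (-10, -16)) = 2.0
d((4, -15), (-1, 7)) = 22.561
d((4, -15), (-10, -16)) = 14.0357
d((-1, 7), (-10, -16)) = 24.6982

Closest pair: (-2, 6) and (-1, 7) with distance 1.4142

The closest pair is (-2, 6) and (-1, 7) with Euclidean distance 1.4142. For 6 points, brute-force pairwise comparison is shown above. For large n, the divide-and-conquer algorithm (sort by x, recurse on halves, check the dividing strip) achieves O(n log n).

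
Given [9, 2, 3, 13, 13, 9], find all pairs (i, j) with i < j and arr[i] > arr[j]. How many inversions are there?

Finding inversions in [9, 2, 3, 13, 13, 9]:

(0, 1): arr[0]=9 > arr[1]=2
(0, 2): arr[0]=9 > arr[2]=3
(3, 5): arr[3]=13 > arr[5]=9
(4, 5): arr[4]=13 > arr[5]=9

Total inversions: 4

The array has 4 inversion(s): (0,1), (0,2), (3,5), (4,5). Each pair (i,j) satisfies i < j and arr[i] > arr[j].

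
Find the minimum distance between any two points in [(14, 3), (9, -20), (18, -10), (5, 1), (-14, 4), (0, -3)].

Computing all pairwise distances among 6 points:

d((14, 3), (9, -20)) = 23.5372
d((14, 3), (18, -10)) = 13.6015
d((14, 3), (5, 1)) = 9.2195
d((14, 3), (-14, 4)) = 28.0179
d((14, 3), (0, -3)) = 15.2315
d((9, -20), (18, -10)) = 13.4536
d((9, -20), (5, 1)) = 21.3776
d((9, -20), (-14, 4)) = 33.2415
d((9, -20), (0, -3)) = 19.2354
d((18, -10), (5, 1)) = 17.0294
d((18, -10), (-14, 4)) = 34.9285
d((18, -10), (0, -3)) = 19.3132
d((5, 1), (-14, 4)) = 19.2354
d((5, 1), (0, -3)) = 6.4031 <-- minimum
d((-14, 4), (0, -3)) = 15.6525

Closest pair: (5, 1) and (0, -3) with distance 6.4031

The closest pair is (5, 1) and (0, -3) with Euclidean distance 6.4031. For 6 points, brute-force pairwise comparison is shown above. For large n, the divide-and-conquer algorithm (sort by x, recurse on halves, check the dividing strip) achieves O(n log n).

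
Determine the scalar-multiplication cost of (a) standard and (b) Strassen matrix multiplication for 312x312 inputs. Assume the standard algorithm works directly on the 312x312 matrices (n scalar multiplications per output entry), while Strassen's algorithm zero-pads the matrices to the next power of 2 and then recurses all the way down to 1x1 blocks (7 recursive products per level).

Matrix multiplication for 312x312 matrices:

Strassen's algorithm requires power-of-2 dimensions. Pad 312x312 to 512x512 (next power of 2).

Standard algorithm: 312^3 = 30371328 multiplications
Strassen's algorithm: 7^(log2(512)) = 7^9 = 40353607 multiplications
Difference: 30371328 - 40353607 = -9982279 (Strassen uses MORE here due to padding overhead — for small or just-over-power-of-2 n, padding can outweigh the per-level savings)

Standard: 30371328 multiplications (312^3). Strassen: 40353607 multiplications (7^9, after padding to 512x512). Strassen reduces 8 recursive multiplications to 7 at each level.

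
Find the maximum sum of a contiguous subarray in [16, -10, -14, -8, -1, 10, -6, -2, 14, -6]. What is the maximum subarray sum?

Using Kadane's algorithm on [16, -10, -14, -8, -1, 10, -6, -2, 14, -6]:

Scanning through the array:
Position 1 (value -10): max_ending_here = 6, max_so_far = 16
Position 2 (value -14): max_ending_here = -8, max_so_far = 16
Position 3 (value -8): max_ending_here = -8, max_so_far = 16
Position 4 (value -1): max_ending_here = -1, max_so_far = 16
Position 5 (value 10): max_ending_here = 10, max_so_far = 16
Position 6 (value -6): max_ending_here = 4, max_so_far = 16
Position 7 (value -2): max_ending_here = 2, max_so_far = 16
Position 8 (value 14): max_ending_here = 16, max_so_far = 16
Position 9 (value -6): max_ending_here = 10, max_so_far = 16

Maximum subarray: [16]
Maximum sum: 16

The maximum subarray is [16] with sum 16. This subarray runs from index 0 to index 0.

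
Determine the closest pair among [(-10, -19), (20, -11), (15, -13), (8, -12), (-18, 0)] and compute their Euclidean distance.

Computing all pairwise distances among 5 points:

d((-10, -19), (20, -11)) = 31.0483
d((-10, -19), (15, -13)) = 25.7099
d((-10, -19), (8, -12)) = 19.3132
d((-10, -19), (-18, 0)) = 20.6155
d((20, -11), (15, -13)) = 5.3852 <-- minimum
d((20, -11), (8, -12)) = 12.0416
d((20, -11), (-18, 0)) = 39.5601
d((15, -13), (8, -12)) = 7.0711
d((15, -13), (-18, 0)) = 35.4683
d((8, -12), (-18, 0)) = 28.6356

Closest pair: (20, -11) and (15, -13) with distance 5.3852

The closest pair is (20, -11) and (15, -13) with Euclidean distance 5.3852. For 5 points, brute-force pairwise comparison is shown above. For large n, the divide-and-conquer algorithm (sort by x, recurse on halves, check the dividing strip) achieves O(n log n).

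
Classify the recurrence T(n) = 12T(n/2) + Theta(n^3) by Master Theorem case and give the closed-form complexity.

Master Theorem for T(n) = 12T(n/2) + O(n^3):

a = 12, b = 2, c = 3
log_b(a) = log_2(12) = 3.5850

Case 1: c = 3 < log_2(12) = 3.5850
T(n) = O(n^(log_2 12))

For T(n) = 12T(n/2) + O(n^3): log_2(12) = 3.5850. This is Case 1 of the Master Theorem (c < log_b(a), work dominated by leaves), giving O(n^(log_2 12)).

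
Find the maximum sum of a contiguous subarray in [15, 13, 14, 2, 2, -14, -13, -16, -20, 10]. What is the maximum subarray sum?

Using Kadane's algorithm on [15, 13, 14, 2, 2, -14, -13, -16, -20, 10]:

Scanning through the array:
Position 1 (value 13): max_ending_here = 28, max_so_far = 28
Position 2 (value 14): max_ending_here = 42, max_so_far = 42
Position 3 (value 2): max_ending_here = 44, max_so_far = 44
Position 4 (value 2): max_ending_here = 46, max_so_far = 46
Position 5 (value -14): max_ending_here = 32, max_so_far = 46
Position 6 (value -13): max_ending_here = 19, max_so_far = 46
Position 7 (value -16): max_ending_here = 3, max_so_far = 46
Position 8 (value -20): max_ending_here = -17, max_so_far = 46
Position 9 (value 10): max_ending_here = 10, max_so_far = 46

Maximum subarray: [15, 13, 14, 2, 2]
Maximum sum: 46

The maximum subarray is [15, 13, 14, 2, 2] with sum 46. This subarray runs from index 0 to index 4.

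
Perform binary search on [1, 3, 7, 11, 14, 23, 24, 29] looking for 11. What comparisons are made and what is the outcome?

Binary search for 11 in [1, 3, 7, 11, 14, 23, 24, 29]:

lo=0, hi=7, mid=3, arr[mid]=11 -> Found target at index 3!

Binary search finds 11 at index 3 after 1 comparisons. The search repeatedly halves the search space by comparing with the middle element.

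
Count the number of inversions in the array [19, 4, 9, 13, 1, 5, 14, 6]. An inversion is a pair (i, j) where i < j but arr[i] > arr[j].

Finding inversions in [19, 4, 9, 13, 1, 5, 14, 6]:

(0, 1): arr[0]=19 > arr[1]=4
(0, 2): arr[0]=19 > arr[2]=9
(0, 3): arr[0]=19 > arr[3]=13
(0, 4): arr[0]=19 > arr[4]=1
(0, 5): arr[0]=19 > arr[5]=5
(0, 6): arr[0]=19 > arr[6]=14
(0, 7): arr[0]=19 > arr[7]=6
(1, 4): arr[1]=4 > arr[4]=1
(2, 4): arr[2]=9 > arr[4]=1
(2, 5): arr[2]=9 > arr[5]=5
(2, 7): arr[2]=9 > arr[7]=6
(3, 4): arr[3]=13 > arr[4]=1
(3, 5): arr[3]=13 > arr[5]=5
(3, 7): arr[3]=13 > arr[7]=6
(6, 7): arr[6]=14 > arr[7]=6

Total inversions: 15

The array has 15 inversion(s): (0,1), (0,2), (0,3), (0,4), (0,5), (0,6), (0,7), (1,4), (2,4), (2,5), (2,7), (3,4), (3,5), (3,7), (6,7). Each pair (i,j) satisfies i < j and arr[i] > arr[j].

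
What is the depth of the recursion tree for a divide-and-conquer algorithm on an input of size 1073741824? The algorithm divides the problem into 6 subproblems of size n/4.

For divide and conquer with division factor 4:

Problem sizes at each level:
Level 0: 1073741824
Level 1: 268435456
Level 2: 67108864
Level 3: 16777216
Level 4: 4194304
Level 5: 1048576
Level 6: 262144
Level 7: 65536
Level 8: 16384
Level 9: 4096
Level 10: 1024
Level 11: 256
Level 12: 64
Level 13: 16
Level 14: 4
Level 15: 1

The root is level 0 and the size-1 base case is level 15 (the tree spans levels 0 through 15, i.e. 16 levels counting the root), so the depth is the number of divisions: log_4(1073741824) = 15

The recursion tree depth is log_4(1073741824) = 15. At each level, the problem size is divided by 4, so it takes 15 divisions to reduce to a base case of size 1. The algorithm makes 6 recursive calls at each level.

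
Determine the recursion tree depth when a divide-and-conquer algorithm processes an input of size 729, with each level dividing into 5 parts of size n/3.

For divide and conquer with division factor 3:

Problem sizes at each level:
Level 0: 729
Level 1: 243
Level 2: 81
Level 3: 27
Level 4: 9
Level 5: 3
Level 6: 1

The root is level 0 and the size-1 base case is level 6 (the tree spans levels 0 through 6, i.e. 7 levels counting the root), so the depth is the number of divisions: log_3(729) = 6

The recursion tree depth is log_3(729) = 6. At each level, the problem size is divided by 3, so it takes 6 divisions to reduce to a base case of size 1. The algorithm makes 5 recursive calls at each level.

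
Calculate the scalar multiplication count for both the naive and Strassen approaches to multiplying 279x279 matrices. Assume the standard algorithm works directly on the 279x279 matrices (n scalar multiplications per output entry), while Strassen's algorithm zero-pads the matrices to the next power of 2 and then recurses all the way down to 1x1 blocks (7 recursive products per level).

Matrix multiplication for 279x279 matrices:

Strassen's algorithm requires power-of-2 dimensions. Pad 279x279 to 512x512 (next power of 2).

Standard algorithm: 279^3 = 21717639 multiplications
Strassen's algorithm: 7^(log2(512)) = 7^9 = 40353607 multiplications
Difference: 21717639 - 40353607 = -18635968 (Strassen uses MORE here due to padding overhead — for small or just-over-power-of-2 n, padding can outweigh the per-level savings)

Standard: 21717639 multiplications (279^3). Strassen: 40353607 multiplications (7^9, after padding to 512x512). Strassen reduces 8 recursive multiplications to 7 at each level.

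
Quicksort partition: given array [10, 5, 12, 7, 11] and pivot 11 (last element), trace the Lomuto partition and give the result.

Lomuto partition with pivot = 11:

Initial array: [10, 5, 12, 7, 11]

arr[0]=10 <= 11: swap with position 0, array becomes [10, 5, 12, 7, 11]
arr[1]=5 <= 11: swap with position 1, array becomes [10, 5, 12, 7, 11]
arr[2]=12 > 11: no swap
arr[3]=7 <= 11: swap with position 2, array becomes [10, 5, 7, 12, 11]

Place pivot at position 3: [10, 5, 7, 11, 12]
Pivot position: 3

After partitioning with pivot 11, the array becomes [10, 5, 7, 11, 12]. The pivot is placed at index 3. All elements to the left of the pivot are <= 11, and all elements to the right are > 11.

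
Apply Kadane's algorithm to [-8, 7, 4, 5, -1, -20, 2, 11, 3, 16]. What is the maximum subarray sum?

Using Kadane's algorithm on [-8, 7, 4, 5, -1, -20, 2, 11, 3, 16]:

Scanning through the array:
Position 1 (value 7): max_ending_here = 7, max_so_far = 7
Position 2 (value 4): max_ending_here = 11, max_so_far = 11
Position 3 (value 5): max_ending_here = 16, max_so_far = 16
Position 4 (value -1): max_ending_here = 15, max_so_far = 16
Position 5 (value -20): max_ending_here = -5, max_so_far = 16
Position 6 (value 2): max_ending_here = 2, max_so_far = 16
Position 7 (value 11): max_ending_here = 13, max_so_far = 16
Position 8 (value 3): max_ending_here = 16, max_so_far = 16
Position 9 (value 16): max_ending_here = 32, max_so_far = 32

Maximum subarray: [2, 11, 3, 16]
Maximum sum: 32

The maximum subarray is [2, 11, 3, 16] with sum 32. This subarray runs from index 6 to index 9.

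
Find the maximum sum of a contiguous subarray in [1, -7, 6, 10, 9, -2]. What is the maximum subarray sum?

Using Kadane's algorithm on [1, -7, 6, 10, 9, -2]:

Scanning through the array:
Position 1 (value -7): max_ending_here = -6, max_so_far = 1
Position 2 (value 6): max_ending_here = 6, max_so_far = 6
Position 3 (value 10): max_ending_here = 16, max_so_far = 16
Position 4 (value 9): max_ending_here = 25, max_so_far = 25
Position 5 (value -2): max_ending_here = 23, max_so_far = 25

Maximum subarray: [6, 10, 9]
Maximum sum: 25

The maximum subarray is [6, 10, 9] with sum 25. This subarray runs from index 2 to index 4.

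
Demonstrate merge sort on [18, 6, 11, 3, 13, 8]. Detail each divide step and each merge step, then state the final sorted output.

Merge sort trace:

Split: [18, 6, 11, 3, 13, 8] -> [18, 6, 11] and [3, 13, 8]
  Split: [18, 6, 11] -> [18] and [6, 11]
    Split: [6, 11] -> [6] and [11]
    Merge: [6] + [11] -> [6, 11]
  Merge: [18] + [6, 11] -> [6, 11, 18]
  Split: [3, 13, 8] -> [3] and [13, 8]
    Split: [13, 8] -> [13] and [8]
    Merge: [13] + [8] -> [8, 13]
  Merge: [3] + [8, 13] -> [3, 8, 13]
Merge: [6, 11, 18] + [3, 8, 13] -> [3, 6, 8, 11, 13, 18]

Final sorted array: [3, 6, 8, 11, 13, 18]

The merge sort proceeds by recursively splitting the array and merging sorted halves.
After all merges, the sorted array is [3, 6, 8, 11, 13, 18].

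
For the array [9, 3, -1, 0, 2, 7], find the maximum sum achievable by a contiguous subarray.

Using Kadane's algorithm on [9, 3, -1, 0, 2, 7]:

Scanning through the array:
Position 1 (value 3): max_ending_here = 12, max_so_far = 12
Position 2 (value -1): max_ending_here = 11, max_so_far = 12
Position 3 (value 0): max_ending_here = 11, max_so_far = 12
Position 4 (value 2): max_ending_here = 13, max_so_far = 13
Position 5 (value 7): max_ending_here = 20, max_so_far = 20

Maximum subarray: [9, 3, -1, 0, 2, 7]
Maximum sum: 20

The maximum subarray is [9, 3, -1, 0, 2, 7] with sum 20. This subarray runs from index 0 to index 5.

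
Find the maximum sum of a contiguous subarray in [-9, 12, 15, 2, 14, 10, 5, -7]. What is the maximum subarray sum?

Using Kadane's algorithm on [-9, 12, 15, 2, 14, 10, 5, -7]:

Scanning through the array:
Position 1 (value 12): max_ending_here = 12, max_so_far = 12
Position 2 (value 15): max_ending_here = 27, max_so_far = 27
Position 3 (value 2): max_ending_here = 29, max_so_far = 29
Position 4 (value 14): max_ending_here = 43, max_so_far = 43
Position 5 (value 10): max_ending_here = 53, max_so_far = 53
Position 6 (value 5): max_ending_here = 58, max_so_far = 58
Position 7 (value -7): max_ending_here = 51, max_so_far = 58

Maximum subarray: [12, 15, 2, 14, 10, 5]
Maximum sum: 58

The maximum subarray is [12, 15, 2, 14, 10, 5] with sum 58. This subarray runs from index 1 to index 6.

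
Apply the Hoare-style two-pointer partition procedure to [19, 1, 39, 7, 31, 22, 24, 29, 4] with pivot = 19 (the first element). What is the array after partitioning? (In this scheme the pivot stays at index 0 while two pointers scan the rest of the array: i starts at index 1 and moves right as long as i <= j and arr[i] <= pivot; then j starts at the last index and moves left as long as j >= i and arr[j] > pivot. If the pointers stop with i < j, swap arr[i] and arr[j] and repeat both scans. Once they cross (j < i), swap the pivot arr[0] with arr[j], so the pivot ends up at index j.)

Hoare-style two-pointer partition with pivot = 19:

Initial array: [19, 1, 39, 7, 31, 22, 24, 29, 4]

Pointers start at i = 1, j = 8.
i stops at index 2 (arr[2]=39 > 19), j stops at index 8 (arr[8]=4 <= 19): swap arr[2] and arr[8], array becomes [19, 1, 4, 7, 31, 22, 24, 29, 39]
i ends at 4, j ends at 3: the pointers have crossed (j < i), so scanning stops.

Swap pivot arr[0] with arr[3] to place pivot at position 3: [7, 1, 4, 19, 31, 22, 24, 29, 39]
Pivot position: 3

After partitioning with pivot 19, the array becomes [7, 1, 4, 19, 31, 22, 24, 29, 39]. The pivot is placed at index 3. All elements to the left of the pivot are <= 19, and all elements to the right are > 19.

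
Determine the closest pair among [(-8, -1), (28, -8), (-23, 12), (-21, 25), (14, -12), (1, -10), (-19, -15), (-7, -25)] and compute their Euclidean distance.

Computing all pairwise distances among 8 points:

d((-8, -1), (28, -8)) = 36.6742
d((-8, -1), (-23, 12)) = 19.8494
d((-8, -1), (-21, 25)) = 29.0689
d((-8, -1), (14, -12)) = 24.5967
d((-8, -1), (1, -10)) = 12.7279 <-- minimum
d((-8, -1), (-19, -15)) = 17.8045
d((-8, -1), (-7, -25)) = 24.0208
d((28, -8), (-23, 12)) = 54.7814
d((28, -8), (-21, 25)) = 59.0762
d((28, -8), (14, -12)) = 14.5602
d((28, -8), (1, -10)) = 27.074
d((28, -8), (-19, -15)) = 47.5184
d((28, -8), (-7, -25)) = 38.9102
d((-23, 12), (-21, 25)) = 13.1529
d((-23, 12), (14, -12)) = 44.1022
d((-23, 12), (1, -10)) = 32.5576
d((-23, 12), (-19, -15)) = 27.2947
d((-23, 12), (-7, -25)) = 40.3113
d((-21, 25), (14, -12)) = 50.9313
d((-21, 25), (1, -10)) = 41.3401
d((-21, 25), (-19, -15)) = 40.05
d((-21, 25), (-7, -25)) = 51.923
d((14, -12), (1, -10)) = 13.1529
d((14, -12), (-19, -15)) = 33.1361
d((14, -12), (-7, -25)) = 24.6982
d((1, -10), (-19, -15)) = 20.6155
d((1, -10), (-7, -25)) = 17.0
d((-19, -15), (-7, -25)) = 15.6205

Closest pair: (-8, -1) and (1, -10) with distance 12.7279

The closest pair is (-8, -1) and (1, -10) with Euclidean distance 12.7279. For 8 points, brute-force pairwise comparison is shown above. For large n, the divide-and-conquer algorithm (sort by x, recurse on halves, check the dividing strip) achieves O(n log n).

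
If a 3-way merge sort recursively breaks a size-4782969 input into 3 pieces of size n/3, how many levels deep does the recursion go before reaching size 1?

For divide and conquer with division factor 3:

Problem sizes at each level:
Level 0: 4782969
Level 1: 1594323
Level 2: 531441
Level 3: 177147
Level 4: 59049
Level 5: 19683
Level 6: 6561
Level 7: 2187
Level 8: 729
Level 9: 243
Level 10: 81
Level 11: 27
Level 12: 9
Level 13: 3
Level 14: 1

The root is level 0 and the size-1 base case is level 14 (the tree spans levels 0 through 14, i.e. 15 levels counting the root), so the depth is the number of divisions: log_3(4782969) = 14

The recursion tree depth is log_3(4782969) = 14. At each level, the problem size is divided by 3, so it takes 14 divisions to reduce to a base case of size 1. The algorithm makes 3 recursive calls at each level.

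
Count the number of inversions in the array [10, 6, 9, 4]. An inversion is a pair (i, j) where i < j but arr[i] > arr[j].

Finding inversions in [10, 6, 9, 4]:

(0, 1): arr[0]=10 > arr[1]=6
(0, 2): arr[0]=10 > arr[2]=9
(0, 3): arr[0]=10 > arr[3]=4
(1, 3): arr[1]=6 > arr[3]=4
(2, 3): arr[2]=9 > arr[3]=4

Total inversions: 5

The array has 5 inversion(s): (0,1), (0,2), (0,3), (1,3), (2,3). Each pair (i,j) satisfies i < j and arr[i] > arr[j].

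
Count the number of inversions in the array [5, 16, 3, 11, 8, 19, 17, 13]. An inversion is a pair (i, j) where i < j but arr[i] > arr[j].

Finding inversions in [5, 16, 3, 11, 8, 19, 17, 13]:

(0, 2): arr[0]=5 > arr[2]=3
(1, 2): arr[1]=16 > arr[2]=3
(1, 3): arr[1]=16 > arr[3]=11
(1, 4): arr[1]=16 > arr[4]=8
(1, 7): arr[1]=16 > arr[7]=13
(3, 4): arr[3]=11 > arr[4]=8
(5, 6): arr[5]=19 > arr[6]=17
(5, 7): arr[5]=19 > arr[7]=13
(6, 7): arr[6]=17 > arr[7]=13

Total inversions: 9

The array has 9 inversion(s): (0,2), (1,2), (1,3), (1,4), (1,7), (3,4), (5,6), (5,7), (6,7). Each pair (i,j) satisfies i < j and arr[i] > arr[j].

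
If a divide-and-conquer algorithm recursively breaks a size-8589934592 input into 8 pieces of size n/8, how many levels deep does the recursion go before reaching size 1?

For divide and conquer with division factor 8:

Problem sizes at each level:
Level 0: 8589934592
Level 1: 1073741824
Level 2: 134217728
Level 3: 16777216
Level 4: 2097152
Level 5: 262144
Level 6: 32768
Level 7: 4096
Level 8: 512
Level 9: 64
Level 10: 8
Level 11: 1

The root is level 0 and the size-1 base case is level 11 (the tree spans levels 0 through 11, i.e. 12 levels counting the root), so the depth is the number of divisions: log_8(8589934592) = 11

The recursion tree depth is log_8(8589934592) = 11. At each level, the problem size is divided by 8, so it takes 11 divisions to reduce to a base case of size 1. The algorithm makes 8 recursive calls at each level.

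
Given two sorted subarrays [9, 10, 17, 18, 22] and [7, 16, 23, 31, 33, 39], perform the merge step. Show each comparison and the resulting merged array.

Merging process:

Compare 9 vs 7: take 7 from right. Merged: [7]
Compare 9 vs 16: take 9 from left. Merged: [7, 9]
Compare 10 vs 16: take 10 from left. Merged: [7, 9, 10]
Compare 17 vs 16: take 16 from right. Merged: [7, 9, 10, 16]
Compare 17 vs 23: take 17 from left. Merged: [7, 9, 10, 16, 17]
Compare 18 vs 23: take 18 from left. Merged: [7, 9, 10, 16, 17, 18]
Compare 22 vs 23: take 22 from left. Merged: [7, 9, 10, 16, 17, 18, 22]
Append remaining from right: [23, 31, 33, 39]. Merged: [7, 9, 10, 16, 17, 18, 22, 23, 31, 33, 39]

Final merged array: [7, 9, 10, 16, 17, 18, 22, 23, 31, 33, 39]
Total comparisons: 7

The merged array is [7, 9, 10, 16, 17, 18, 22, 23, 31, 33, 39], requiring 7 comparisons. The merge step runs in O(n) time where n is the total number of elements.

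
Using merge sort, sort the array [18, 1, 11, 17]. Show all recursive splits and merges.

Merge sort trace:

Split: [18, 1, 11, 17] -> [18, 1] and [11, 17]
  Split: [18, 1] -> [18] and [1]
  Merge: [18] + [1] -> [1, 18]
  Split: [11, 17] -> [11] and [17]
  Merge: [11] + [17] -> [11, 17]
Merge: [1, 18] + [11, 17] -> [1, 11, 17, 18]

Final sorted array: [1, 11, 17, 18]

The merge sort proceeds by recursively splitting the array and merging sorted halves.
After all merges, the sorted array is [1, 11, 17, 18].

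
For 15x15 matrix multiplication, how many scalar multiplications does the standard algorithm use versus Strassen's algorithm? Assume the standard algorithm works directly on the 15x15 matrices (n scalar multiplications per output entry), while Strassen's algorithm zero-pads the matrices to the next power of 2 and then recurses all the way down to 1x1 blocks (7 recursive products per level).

Matrix multiplication for 15x15 matrices:

Strassen's algorithm requires power-of-2 dimensions. Pad 15x15 to 16x16 (next power of 2).

Standard algorithm: 15^3 = 3375 multiplications
Strassen's algorithm: 7^(log2(16)) = 7^4 = 2401 multiplications
Savings: 3375 - 2401 = 974 multiplications

Standard: 3375 multiplications (15^3). Strassen: 2401 multiplications (7^4, after padding to 16x16). Strassen reduces 8 recursive multiplications to 7 at each level.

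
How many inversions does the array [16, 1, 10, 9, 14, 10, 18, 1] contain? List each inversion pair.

Finding inversions in [16, 1, 10, 9, 14, 10, 18, 1]:

(0, 1): arr[0]=16 > arr[1]=1
(0, 2): arr[0]=16 > arr[2]=10
(0, 3): arr[0]=16 > arr[3]=9
(0, 4): arr[0]=16 > arr[4]=14
(0, 5): arr[0]=16 > arr[5]=10
(0, 7): arr[0]=16 > arr[7]=1
(2, 3): arr[2]=10 > arr[3]=9
(2, 7): arr[2]=10 > arr[7]=1
(3, 7): arr[3]=9 > arr[7]=1
(4, 5): arr[4]=14 > arr[5]=10
(4, 7): arr[4]=14 > arr[7]=1
(5, 7): arr[5]=10 > arr[7]=1
(6, 7): arr[6]=18 > arr[7]=1

Total inversions: 13

The array has 13 inversion(s): (0,1), (0,2), (0,3), (0,4), (0,5), (0,7), (2,3), (2,7), (3,7), (4,5), (4,7), (5,7), (6,7). Each pair (i,j) satisfies i < j and arr[i] > arr[j].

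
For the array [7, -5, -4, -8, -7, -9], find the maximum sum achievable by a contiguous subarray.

Using Kadane's algorithm on [7, -5, -4, -8, -7, -9]:

Scanning through the array:
Position 1 (value -5): max_ending_here = 2, max_so_far = 7
Position 2 (value -4): max_ending_here = -2, max_so_far = 7
Position 3 (value -8): max_ending_here = -8, max_so_far = 7
Position 4 (value -7): max_ending_here = -7, max_so_far = 7
Position 5 (value -9): max_ending_here = -9, max_so_far = 7

Maximum subarray: [7]
Maximum sum: 7

The maximum subarray is [7] with sum 7. This subarray runs from index 0 to index 0.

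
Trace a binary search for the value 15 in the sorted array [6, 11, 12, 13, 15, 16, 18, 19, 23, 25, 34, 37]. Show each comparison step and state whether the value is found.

Binary search for 15 in [6, 11, 12, 13, 15, 16, 18, 19, 23, 25, 34, 37]:

lo=0, hi=11, mid=5, arr[mid]=16 -> 16 > 15, search left half
lo=0, hi=4, mid=2, arr[mid]=12 -> 12 < 15, search right half
lo=3, hi=4, mid=3, arr[mid]=13 -> 13 < 15, search right half
lo=4, hi=4, mid=4, arr[mid]=15 -> Found target at index 4!

Binary search finds 15 at index 4 after 4 comparisons. The search repeatedly halves the search space by comparing with the middle element.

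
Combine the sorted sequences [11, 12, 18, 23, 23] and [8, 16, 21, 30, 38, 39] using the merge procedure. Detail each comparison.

Merging process:

Compare 11 vs 8: take 8 from right. Merged: [8]
Compare 11 vs 16: take 11 from left. Merged: [8, 11]
Compare 12 vs 16: take 12 from left. Merged: [8, 11, 12]
Compare 18 vs 16: take 16 from right. Merged: [8, 11, 12, 16]
Compare 18 vs 21: take 18 from left. Merged: [8, 11, 12, 16, 18]
Compare 23 vs 21: take 21 from right. Merged: [8, 11, 12, 16, 18, 21]
Compare 23 vs 30: take 23 from left. Merged: [8, 11, 12, 16, 18, 21, 23]
Compare 23 vs 30: take 23 from left. Merged: [8, 11, 12, 16, 18, 21, 23, 23]
Append remaining from right: [30, 38, 39]. Merged: [8, 11, 12, 16, 18, 21, 23, 23, 30, 38, 39]

Final merged array: [8, 11, 12, 16, 18, 21, 23, 23, 30, 38, 39]
Total comparisons: 8

The merged array is [8, 11, 12, 16, 18, 21, 23, 23, 30, 38, 39], requiring 8 comparisons. The merge step runs in O(n) time where n is the total number of elements.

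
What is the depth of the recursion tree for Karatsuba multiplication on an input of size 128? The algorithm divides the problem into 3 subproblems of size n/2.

For divide and conquer with division factor 2:

Problem sizes at each level:
Level 0: 128
Level 1: 64
Level 2: 32
Level 3: 16
Level 4: 8
Level 5: 4
Level 6: 2
Level 7: 1

The root is level 0 and the size-1 base case is level 7 (the tree spans levels 0 through 7, i.e. 8 levels counting the root), so the depth is the number of divisions: log_2(128) = 7

The recursion tree depth is log_2(128) = 7. At each level, the problem size is divided by 2, so it takes 7 divisions to reduce to a base case of size 1. The algorithm makes 3 recursive calls at each level.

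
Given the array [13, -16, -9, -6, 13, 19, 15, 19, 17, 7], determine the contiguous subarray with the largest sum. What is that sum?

Using Kadane's algorithm on [13, -16, -9, -6, 13, 19, 15, 19, 17, 7]:

Scanning through the array:
Position 1 (value -16): max_ending_here = -3, max_so_far = 13
Position 2 (value -9): max_ending_here = -9, max_so_far = 13
Position 3 (value -6): max_ending_here = -6, max_so_far = 13
Position 4 (value 13): max_ending_here = 13, max_so_far = 13
Position 5 (value 19): max_ending_here = 32, max_so_far = 32
Position 6 (value 15): max_ending_here = 47, max_so_far = 47
Position 7 (value 19): max_ending_here = 66, max_so_far = 66
Position 8 (value 17): max_ending_here = 83, max_so_far = 83
Position 9 (value 7): max_ending_here = 90, max_so_far = 90

Maximum subarray: [13, 19, 15, 19, 17, 7]
Maximum sum: 90

The maximum subarray is [13, 19, 15, 19, 17, 7] with sum 90. This subarray runs from index 4 to index 9.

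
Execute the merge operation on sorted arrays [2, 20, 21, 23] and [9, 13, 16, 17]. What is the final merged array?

Merging process:

Compare 2 vs 9: take 2 from left. Merged: [2]
Compare 20 vs 9: take 9 from right. Merged: [2, 9]
Compare 20 vs 13: take 13 from right. Merged: [2, 9, 13]
Compare 20 vs 16: take 16 from right. Merged: [2, 9, 13, 16]
Compare 20 vs 17: take 17 from right. Merged: [2, 9, 13, 16, 17]
Append remaining from left: [20, 21, 23]. Merged: [2, 9, 13, 16, 17, 20, 21, 23]

Final merged array: [2, 9, 13, 16, 17, 20, 21, 23]
Total comparisons: 5

The merged array is [2, 9, 13, 16, 17, 20, 21, 23], requiring 5 comparisons. The merge step runs in O(n) time where n is the total number of elements.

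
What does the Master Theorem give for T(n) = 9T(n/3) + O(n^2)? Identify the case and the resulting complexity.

Master Theorem for T(n) = 9T(n/3) + O(n^2):

a = 9, b = 3, c = 2
log_b(a) = log_3(9) = 2.0000

Case 2: c = 2 = log_3(9) = 2.0000
T(n) = O(n^2 log n) = O(n^2 log n)

For T(n) = 9T(n/3) + O(n^2): log_3(9) = 2.0000. This is Case 2 of the Master Theorem (c = log_b(a), equal work at all levels), giving O(n^2 log n).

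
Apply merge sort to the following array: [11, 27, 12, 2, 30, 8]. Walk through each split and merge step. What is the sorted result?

Merge sort trace:

Split: [11, 27, 12, 2, 30, 8] -> [11, 27, 12] and [2, 30, 8]
  Split: [11, 27, 12] -> [11] and [27, 12]
    Split: [27, 12] -> [27] and [12]
    Merge: [27] + [12] -> [12, 27]
  Merge: [11] + [12, 27] -> [11, 12, 27]
  Split: [2, 30, 8] -> [2] and [30, 8]
    Split: [30, 8] -> [30] and [8]
    Merge: [30] + [8] -> [8, 30]
  Merge: [2] + [8, 30] -> [2, 8, 30]
Merge: [11, 12, 27] + [2, 8, 30] -> [2, 8, 11, 12, 27, 30]

Final sorted array: [2, 8, 11, 12, 27, 30]

The merge sort proceeds by recursively splitting the array and merging sorted halves.
After all merges, the sorted array is [2, 8, 11, 12, 27, 30].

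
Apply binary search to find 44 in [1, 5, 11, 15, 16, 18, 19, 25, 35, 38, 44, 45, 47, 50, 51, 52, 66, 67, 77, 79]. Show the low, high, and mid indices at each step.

Binary search for 44 in [1, 5, 11, 15, 16, 18, 19, 25, 35, 38, 44, 45, 47, 50, 51, 52, 66, 67, 77, 79]:

lo=0, hi=19, mid=9, arr[mid]=38 -> 38 < 44, search right half
lo=10, hi=19, mid=14, arr[mid]=51 -> 51 > 44, search left half
lo=10, hi=13, mid=11, arr[mid]=45 -> 45 > 44, search left half
lo=10, hi=10, mid=10, arr[mid]=44 -> Found target at index 10!

Binary search finds 44 at index 10 after 4 comparisons. The search repeatedly halves the search space by comparing with the middle element.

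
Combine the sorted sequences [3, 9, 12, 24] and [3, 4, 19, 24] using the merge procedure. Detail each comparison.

Merging process:

Compare 3 vs 3: take 3 from left. Merged: [3]
Compare 9 vs 3: take 3 from right. Merged: [3, 3]
Compare 9 vs 4: take 4 from right. Merged: [3, 3, 4]
Compare 9 vs 19: take 9 from left. Merged: [3, 3, 4, 9]
Compare 12 vs 19: take 12 from left. Merged: [3, 3, 4, 9, 12]
Compare 24 vs 19: take 19 from right. Merged: [3, 3, 4, 9, 12, 19]
Compare 24 vs 24: take 24 from left. Merged: [3, 3, 4, 9, 12, 19, 24]
Append remaining from right: [24]. Merged: [3, 3, 4, 9, 12, 19, 24, 24]

Final merged array: [3, 3, 4, 9, 12, 19, 24, 24]
Total comparisons: 7

The merged array is [3, 3, 4, 9, 12, 19, 24, 24], requiring 7 comparisons. The merge step runs in O(n) time where n is the total number of elements.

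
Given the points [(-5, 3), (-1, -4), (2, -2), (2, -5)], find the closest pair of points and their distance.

Computing all pairwise distances among 4 points:

d((-5, 3), (-1, -4)) = 8.0623
d((-5, 3), (2, -2)) = 8.6023
d((-5, 3), (2, -5)) = 10.6301
d((-1, -4), (2, -2)) = 3.6056
d((-1, -4), (2, -5)) = 3.1623
d((2, -2), (2, -5)) = 3.0 <-- minimum

Closest pair: (2, -2) and (2, -5) with distance 3.0

The closest pair is (2, -2) and (2, -5) with Euclidean distance 3.0. For 4 points, brute-force pairwise comparison is shown above. For large n, the divide-and-conquer algorithm (sort by x, recurse on halves, check the dividing strip) achieves O(n log n).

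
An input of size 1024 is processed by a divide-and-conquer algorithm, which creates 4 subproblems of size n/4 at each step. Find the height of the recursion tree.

For divide and conquer with division factor 4:

Problem sizes at each level:
Level 0: 1024
Level 1: 256
Level 2: 64
Level 3: 16
Level 4: 4
Level 5: 1

The root is level 0 and the size-1 base case is level 5 (the tree spans levels 0 through 5, i.e. 6 levels counting the root), so the depth is the number of divisions: log_4(1024) = 5

The recursion tree depth is log_4(1024) = 5. At each level, the problem size is divided by 4, so it takes 5 divisions to reduce to a base case of size 1. The algorithm makes 4 recursive calls at each level.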